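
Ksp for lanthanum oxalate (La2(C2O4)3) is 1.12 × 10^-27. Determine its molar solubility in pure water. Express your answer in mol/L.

s = 1.60 × 10^-6 M

La2(C2O4)3(s) <=> 2 La^3+ + 3 C2O4^2-
Ksp = [La^3+]^2[C2O4^2-]^3
If s mol/L of La2(C2O4)3 dissolves, [La^3+] = 2s and [C2O4^2-] = 3s.
Substituting: Ksp = (2s)^2(3s)^3 = 108s^5
s = (1.12 × 10^-27 / 108)^(1/5) = 1.60 × 10^-6 M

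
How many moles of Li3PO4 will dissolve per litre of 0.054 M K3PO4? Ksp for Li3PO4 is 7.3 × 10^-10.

Li3PO4(s) ⇌ 3 Li^+(aq) + PO4^3-(aq)
Ksp = [Li^+]^3[PO4^3-]
Let s = moles of Li3PO4 that dissolve per litre. [Li^+] = 3s, [PO4^3-] = 0.054 + s ≈ 0.054 (Ksp is small, so little additional dissolves).
Ksp ≈ (3s)^3 × 0.054
s = 7.9 × 10^-4 M
Check: s = 7.9 × 10^-4 ≪ 0.054, so the approximation is valid.

s = 7.9 × 10^-4 M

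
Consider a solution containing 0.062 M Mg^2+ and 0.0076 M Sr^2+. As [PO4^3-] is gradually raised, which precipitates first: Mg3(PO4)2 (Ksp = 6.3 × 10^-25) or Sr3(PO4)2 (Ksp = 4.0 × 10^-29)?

Sr3(PO4)2

Each salt begins to precipitate when Q = Ksp, i.e. when [PO4^3-] reaches its threshold.
For Mg3(PO4)2: 6.3 × 10^-25 = (0.062)^3 × [PO4^3-]^2  ⇒  [PO4^3-] = 5.1 x 10^-11 M.
For Sr3(PO4)2: 4.0 × 10^-29 = (0.0076)^3 × [PO4^3-]^2  ⇒  [PO4^3-] = 9.5 x 10^-12 M.
The salt with the lower threshold [PO4^3-] precipitates first: Sr3(PO4)2.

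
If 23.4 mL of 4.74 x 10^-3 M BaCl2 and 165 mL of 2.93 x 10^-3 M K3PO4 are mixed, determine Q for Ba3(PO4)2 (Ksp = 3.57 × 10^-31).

Total volume = 23.4 + 165 = 188.4 mL.
[Ba^2+] = 4.74 × 10^-3 × (23.4/188.4) = 5.887 × 10^-4 M
[PO4^3-] = 2.93 x 10^-3 × (165/188.4) = 2.566 × 10^-3 M
Ba3(PO4)2(s) <=> 3 Ba^2+(aq) + 2 PO4^3-(aq), so Q = [Ba^2+]^3[PO4^3-]^2
Q = (5.887 × 10^-4)^3(2.566 x 10^-3)^2 = 1.34 x 10^-15
Q > Ksp, so Ba3(PO4)2 will precipitate.

Q = 1.34e-15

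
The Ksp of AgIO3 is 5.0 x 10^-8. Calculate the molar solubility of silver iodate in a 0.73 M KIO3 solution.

s = 6.8 × 10^-8 M

AgIO3(s) <=> Ag^+(aq) + IO3^-(aq)
Ksp = [Ag^+][IO3^-]
Let s be the molar solubility in this solution. [Ag^+] = s, [IO3^-] = 0.73 + s ≈ 0.73 (Ksp is small, so little additional dissolves).
Ksp ≈ s × 0.73
s = 6.8 × 10^-8 M
Check: s = 6.8 × 10^-8 ≪ 0.73, so the approximation is valid.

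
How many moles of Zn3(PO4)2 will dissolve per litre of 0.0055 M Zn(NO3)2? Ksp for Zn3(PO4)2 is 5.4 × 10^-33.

s ≈ 9.0 × 10^-14 M

Zn3(PO4)2(s) <=> 3 Zn^2+ + 2 PO4^3-
Ksp = [Zn^2+]^3[PO4^3-]^2
If s mol/L dissolves here, [Zn^2+] = 0.0055 + 3s ≈ 0.0055, [PO4^3-] = 2s (since Zn^2+ from Zn(NO3)2 dominates).
Ksp ≈ (0.0055)^3 × (2s)^2
s = 9.0 x 10^-14 M
Check: 3s = 2.7 x 10^-13 ≪ 0.0055, so the approximation is valid.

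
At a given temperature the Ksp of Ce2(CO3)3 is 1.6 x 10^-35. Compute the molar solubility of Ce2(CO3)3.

Ce2(CO3)3(s) ⇌ 2 Ce^3+(aq) + 3 CO3^2-(aq)
Ksp = [Ce^3+]^2[CO3^2-]^3
If s mol/L of Ce2(CO3)3 dissolves, [Ce^3+] = 2s and [CO3^2-] = 3s.
Substituting: Ksp = (2s)^2(3s)^3 = 108s^5
Solving, s = (1.6 x 10^-35/108)^(1/5) = 4.3 × 10^-8 M

s ≈ 4.3 × 10^-8 M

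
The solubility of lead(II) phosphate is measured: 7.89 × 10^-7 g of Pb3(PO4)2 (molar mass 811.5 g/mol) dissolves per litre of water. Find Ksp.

Ksp ≈ 9.38 × 10^-44

Molar solubility s = (7.89 × 10^-7 g/L) / (811.5 g/mol) = 9.723 x 10^-10 M.
Pb3(PO4)2(s) ⇌ 3 Pb^2+ + 2 PO4^3-
If s mol/L of Pb3(PO4)2 dissolves, [Pb^2+] = 3s and [PO4^3-] = 2s.
Ksp = [Pb^2+]^3[PO4^3-]^2
So Ksp = (3s)^3 × (2s)^2 = 108s^5
Ksp = 108 × (9.723 × 10^-10)^5 = 9.38 x 10^-44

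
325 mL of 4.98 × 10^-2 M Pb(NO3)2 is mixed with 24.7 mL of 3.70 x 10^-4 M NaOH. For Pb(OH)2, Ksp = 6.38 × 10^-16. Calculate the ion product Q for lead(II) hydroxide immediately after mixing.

Total volume = 325 + 24.7 = 349.7 mL.
[Pb^2+] = 4.98 × 10^-2 × (325/349.7) = 4.628 x 10^-2 M
[OH^-] = 3.70 × 10^-4 × (24.7/349.7) = 2.613 × 10^-5 M
Pb(OH)2(s) <=> Pb^2+(aq) + 2 OH^-(aq), so Q = [Pb^2+][OH^-]^2
Q = (4.628 x 10^-2)(2.613 × 10^-5)^2 = 3.16 × 10^-11
Q > Ksp, so Pb(OH)2 will precipitate.

Q ≈ 3.16e-11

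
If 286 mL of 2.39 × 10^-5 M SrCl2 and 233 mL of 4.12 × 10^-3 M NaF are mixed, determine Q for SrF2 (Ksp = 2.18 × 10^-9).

Total volume = 286 + 233 = 519 mL.
[Sr^2+] = 2.39 × 10^-5 × (286/519) = 1.317 × 10^-5 M
[F^-] = 4.12 × 10^-3 × (233/519) = 1.850 × 10^-3 M
SrF2(s) ⇌ Sr^2+ + 2 F^-, so Q = [Sr^2+][F^-]^2
Q = (1.317 × 10^-5)(1.850 × 10^-3)^2 = 4.51 × 10^-11
Q < Ksp, so no precipitate of SrF2 forms.

Q = 4.51 × 10^-11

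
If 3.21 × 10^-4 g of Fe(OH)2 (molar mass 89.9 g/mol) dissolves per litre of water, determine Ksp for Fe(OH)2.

Molar solubility s = (3.21 x 10^-4 g/L) / (89.9 g/mol) = 3.571 × 10^-6 M.
Fe(OH)2(s) ⇌ Fe^2+(aq) + 2 OH^-(aq)
If s mol/L of Fe(OH)2 dissolves, [Fe^2+] = s and [OH^-] = 2s.
Ksp = [Fe^2+][OH^-]^2
So Ksp = s × (2s)^2 = 4s^3
With s = 3.571 x 10^-6: Ksp = 1.82 × 10^-16

Ksp = 1.82 × 10^-16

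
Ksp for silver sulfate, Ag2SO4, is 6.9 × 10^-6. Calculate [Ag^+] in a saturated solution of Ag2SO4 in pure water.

Ag2SO4(s) ⇌ 2 Ag^+(aq) + SO4^2-(aq)
Ksp = [Ag^+]^2[SO4^2-]
Let s = molar solubility. Then [Ag^+] = 2s and [SO4^2-] = s.
So Ksp = (2s)^2 × s = 4s^3
s = (6.9 × 10^-6 / 4)^(1/3) = 1.20 × 10^-2 M
[Ag^+] = 2s = 2.4 x 10^-2 M

[Ag^+] ≈ 2.4 × 10^-2 M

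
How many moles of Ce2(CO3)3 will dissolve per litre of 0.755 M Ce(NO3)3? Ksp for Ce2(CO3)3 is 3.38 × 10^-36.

s ≈ 6.03 × 10^-13 M

Ce2(CO3)3(s) ⇌ 2 Ce^3+(aq) + 3 CO3^2-(aq)
Ksp = [Ce^3+]^2[CO3^2-]^3
Let s = moles of Ce2(CO3)3 that dissolve per litre. [Ce^3+] = 0.755 + 2s ≈ 0.755, [CO3^2-] = 3s (common-ion effect: Ce^3+ is already 0.755 M).
Ksp ≈ (0.755)^2 × (3s)^3
s = 6.03 × 10^-13 M
Check: 2s = 1.2 × 10^-12 ≪ 0.755, so the approximation is valid.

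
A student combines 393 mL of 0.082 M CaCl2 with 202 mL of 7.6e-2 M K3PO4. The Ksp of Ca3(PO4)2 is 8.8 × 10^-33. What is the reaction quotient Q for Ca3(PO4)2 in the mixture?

Total volume = 393 + 202 = 595 mL.
[Ca^2+] = 8.2 × 10^-2 × (393/595) = 5.42 x 10^-2 M
[PO4^3-] = 7.6 × 10^-2 × (202/595) = 2.58 × 10^-2 M
Ca3(PO4)2(s) <=> 3 Ca^2+(aq) + 2 PO4^3-(aq), so Q = [Ca^2+]^3[PO4^3-]^2
Q = (5.42 × 10^-2)^3(2.58 × 10^-2)^2 = 1.1 x 10^-7
Q > Ksp, so Ca3(PO4)2 will precipitate.

1.1e-7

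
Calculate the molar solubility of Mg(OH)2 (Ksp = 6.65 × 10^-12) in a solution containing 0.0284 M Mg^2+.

s = 7.65 × 10^-6 M

Mg(OH)2(s) <=> Mg^2+ + 2 OH^-
Ksp = [Mg^2+][OH^-]^2
If s mol/L dissolves here, [Mg^2+] = 0.0284 + s ≈ 0.0284, [OH^-] = 2s (since the Mg^2+ already present dominates).
Ksp ≈ 0.0284 × (2s)^2
s = 7.65 × 10^-6 M
Check: s = 7.7 x 10^-6 ≪ 0.0284, so the approximation is valid.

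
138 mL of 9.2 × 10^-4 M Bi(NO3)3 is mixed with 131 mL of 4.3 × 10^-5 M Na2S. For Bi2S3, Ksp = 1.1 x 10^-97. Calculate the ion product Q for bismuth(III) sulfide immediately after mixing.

Q = 2.0 x 10^-21

Total volume = 138 + 131 = 269 mL.
[Bi^3+] = 9.2 x 10^-4 × (138/269) = 4.72 x 10^-4 M
[S^2-] = 4.3 × 10^-5 × (131/269) = 2.09 × 10^-5 M
Bi2S3(s) ⇌ 2 Bi^3+ + 3 S^2-, so Q = [Bi^3+]^2[S^2-]^3
Q = (4.72 × 10^-4)^2(2.09 × 10^-5)^3 = 2.0 × 10^-21
Q > Ksp, so Bi2S3 will precipitate.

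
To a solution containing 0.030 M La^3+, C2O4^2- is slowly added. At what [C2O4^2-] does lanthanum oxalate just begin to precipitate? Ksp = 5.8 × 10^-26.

[C2O4^2-] ≈ 4.0e-8 M

La2(C2O4)3(s) <=> 2 La^3+(aq) + 3 C2O4^2-(aq)
Ksp = [La^3+]^2[C2O4^2-]^3
Precipitation begins when Q = Ksp. With [La^3+] = 0.030 M:
5.8 × 10^-26 = (0.030)^2 × [C2O4^2-]^3
[C2O4^2-] = (5.8 × 10^-26 / 9.00 × 10^-4)^(1/3) = 4.0 × 10^-8 M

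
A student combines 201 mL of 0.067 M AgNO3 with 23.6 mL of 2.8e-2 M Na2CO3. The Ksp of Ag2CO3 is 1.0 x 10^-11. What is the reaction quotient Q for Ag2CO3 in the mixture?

Q ≈ 1.1e-5

Total volume = 201 + 23.6 = 224.6 mL.
[Ag^+] = 6.7 × 10^-2 × (201/224.6) = 6.00 × 10^-2 M
[CO3^2-] = 2.8 x 10^-2 × (23.6/224.6) = 2.94 x 10^-3 M
Ag2CO3(s) ⇌ 2 Ag^+(aq) + CO3^2-(aq), so Q = [Ag^+]^2[CO3^2-]
Q = (6.00 × 10^-2)^2(2.94 × 10^-3) = 1.1 × 10^-5
Q > Ksp, so Ag2CO3 will precipitate.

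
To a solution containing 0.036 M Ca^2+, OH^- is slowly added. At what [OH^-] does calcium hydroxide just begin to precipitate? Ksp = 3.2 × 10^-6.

[OH^-] = 9.4 x 10^-3 M

Ca(OH)2(s) ⇌ Ca^2+(aq) + 2 OH^-(aq)
Ksp = [Ca^2+][OH^-]^2
Precipitation begins when Q = Ksp. With [Ca^2+] = 0.036 M:
3.2 × 10^-6 = (0.036) × [OH^-]^2
[OH^-] = (3.2 × 10^-6 / 3.6 × 10^-2)^(1/2) = 9.4 x 10^-3 M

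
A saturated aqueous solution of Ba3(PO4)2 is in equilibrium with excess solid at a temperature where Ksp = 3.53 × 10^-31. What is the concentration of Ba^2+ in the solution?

Ba3(PO4)2(s) ⇌ 3 Ba^2+ + 2 PO4^3-
Ksp = [Ba^2+]^3[PO4^3-]^2
With molar solubility s: [Ba^2+] = 3s, [PO4^3-] = 2s.
So Ksp = (3s)^3 × (2s)^2 = 108s^5
s^5 = 3.53 × 10^-31 / 108, so s = 3.183 x 10^-7 M
[Ba^2+] = 3s = 9.55 x 10^-7 M

[Ba^2+] = 9.55e-7 M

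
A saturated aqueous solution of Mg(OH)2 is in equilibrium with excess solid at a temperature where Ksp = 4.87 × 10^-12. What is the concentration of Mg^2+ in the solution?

[Mg^2+] ≈ 1.07 × 10^-4 M

Mg(OH)2(s) ⇌ Mg^2+(aq) + 2 OH^-(aq)
Ksp = [Mg^2+][OH^-]^2
For each mole of Mg(OH)2 that dissolves: [Mg^2+] = s, [OH^-] = 2s.
Ksp = s(2s)^2 = 4s^3
s^3 = 4.87 × 10^-12 / 4, so s = 1.068 × 10^-4 M
[Mg^2+] = s = 1.07 × 10^-4 M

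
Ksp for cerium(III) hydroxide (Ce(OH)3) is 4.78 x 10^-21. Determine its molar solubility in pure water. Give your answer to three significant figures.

s = 3.65e-6 M

Ce(OH)3(s) ⇌ Ce^3+(aq) + 3 OH^-(aq)
Ksp = [Ce^3+][OH^-]^3
With molar solubility s: [Ce^3+] = s, [OH^-] = 3s.
Substituting: Ksp = s(3s)^3 = 27s^4
Solving, s = (4.78 x 10^-21/27)^(1/4) = 3.65 × 10^-6 M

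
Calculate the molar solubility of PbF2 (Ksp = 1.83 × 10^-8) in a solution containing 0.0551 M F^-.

s ≈ 6.03 x 10^-6 M

PbF2(s) ⇌ Pb^2+(aq) + 2 F^-(aq)
Ksp = [Pb^2+][F^-]^2
Let s be the molar solubility in this solution. [Pb^2+] = s, [F^-] = 0.0551 + 2s ≈ 0.0551 (common-ion effect: F^- is already 0.0551 M).
Ksp ≈ s × (0.0551)^2
s = 6.03 x 10^-6 M
Check: 2s = 1.2 x 10^-5 ≪ 0.0551, so the approximation is valid.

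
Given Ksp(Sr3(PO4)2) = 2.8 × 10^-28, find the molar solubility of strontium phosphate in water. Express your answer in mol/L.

s ≈ 1.2 × 10^-6 M

Sr3(PO4)2(s) <=> 3 Sr^2+(aq) + 2 PO4^3-(aq)
Ksp = [Sr^2+]^3[PO4^3-]^2
For each mole of Sr3(PO4)2 that dissolves: [Sr^2+] = 3s, [PO4^3-] = 2s.
Substituting: Ksp = (3s)^3(2s)^2 = 108s^5
s^5 = 2.8 × 10^-28 / 108, so s = 1.2 x 10^-6 M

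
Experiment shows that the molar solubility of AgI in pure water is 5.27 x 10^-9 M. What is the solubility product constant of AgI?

2.78 × 10^-17

AgI(s) ⇌ Ag^+(aq) + I^-(aq)
Let s = molar solubility. Then [Ag^+] = s and [I^-] = s.
Ksp = [Ag^+][I^-]
Ksp = s^2
With s = 5.27 × 10^-9: Ksp = 2.78 x 10^-17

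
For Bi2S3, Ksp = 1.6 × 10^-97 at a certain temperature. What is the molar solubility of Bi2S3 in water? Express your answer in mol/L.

s ≈ 1.7 x 10^-20 M

Bi2S3(s) ⇌ 2 Bi^3+ + 3 S^2-
Ksp = [Bi^3+]^2[S^2-]^3
If s mol/L of Bi2S3 dissolves, [Bi^3+] = 2s and [S^2-] = 3s.
Ksp = (2s)^2(3s)^3 = 108s^5
Solving, s = (1.6 × 10^-97/108)^(1/5) = 1.7 × 10^-20 M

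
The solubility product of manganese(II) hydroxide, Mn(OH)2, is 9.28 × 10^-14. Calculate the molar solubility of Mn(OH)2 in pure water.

s = 2.85 × 10^-5 M

Mn(OH)2(s) <=> Mn^2+(aq) + 2 OH^-(aq)
Ksp = [Mn^2+][OH^-]^2
With molar solubility s: [Mn^2+] = s, [OH^-] = 2s.
Substituting: Ksp = s(2s)^2 = 4s^3
s = (9.28 × 10^-14 / 4)^(1/3) = 2.85 × 10^-5 M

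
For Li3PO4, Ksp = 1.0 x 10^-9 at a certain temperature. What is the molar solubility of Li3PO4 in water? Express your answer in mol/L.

Li3PO4(s) <=> 3 Li^+ + PO4^3-
Ksp = [Li^+]^3[PO4^3-]
For each mole of Li3PO4 that dissolves: [Li^+] = 3s, [PO4^3-] = s.
Ksp = (3s)^3s = 27s^4
s^4 = 1.0 x 10^-9 / 27, so s = 2.5 × 10^-3 M

2.5 x 10^-3 M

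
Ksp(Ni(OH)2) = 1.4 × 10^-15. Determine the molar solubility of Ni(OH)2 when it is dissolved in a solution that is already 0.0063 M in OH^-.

3.5e-11 M

Ni(OH)2(s) <=> Ni^2+ + 2 OH^-
Ksp = [Ni^2+][OH^-]^2
Let s be the molar solubility in this solution. [Ni^2+] = s, [OH^-] = 0.0063 + 2s ≈ 0.0063 (common-ion effect: OH^- is already 0.0063 M).
Ksp ≈ s × (0.0063)^2
s = 3.5 × 10^-11 M
Check: 2s = 7.1 × 10^-11 ≪ 0.0063, so the approximation is valid.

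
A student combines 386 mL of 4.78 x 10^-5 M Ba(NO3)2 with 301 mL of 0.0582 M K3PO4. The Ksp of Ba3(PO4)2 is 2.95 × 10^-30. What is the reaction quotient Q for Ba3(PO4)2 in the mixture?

1.26e-17

Total volume = 386 + 301 = 687 mL.
[Ba^2+] = 4.78 × 10^-5 × (386/687) = 2.686 × 10^-5 M
[PO4^3-] = 5.82 × 10^-2 × (301/687) = 2.550 × 10^-2 M
Ba3(PO4)2(s) <=> 3 Ba^2+ + 2 PO4^3-, so Q = [Ba^2+]^3[PO4^3-]^2
Q = (2.686 × 10^-5)^3(2.550 × 10^-2)^2 = 1.26 × 10^-17
Q > Ksp, so Ba3(PO4)2 will precipitate.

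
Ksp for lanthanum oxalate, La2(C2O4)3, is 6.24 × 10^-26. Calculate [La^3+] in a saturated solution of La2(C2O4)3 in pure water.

7.13e-6 M

La2(C2O4)3(s) ⇌ 2 La^3+ + 3 C2O4^2-
Ksp = [La^3+]^2[C2O4^2-]^3
If s mol/L of La2(C2O4)3 dissolves, [La^3+] = 2s and [C2O4^2-] = 3s.
Ksp = (2s)^2(3s)^3 = 108s^5
Solving, s = (6.24 × 10^-26/108)^(1/5) = 3.567 × 10^-6 M
[La^3+] = 2s = 7.13 x 10^-6 M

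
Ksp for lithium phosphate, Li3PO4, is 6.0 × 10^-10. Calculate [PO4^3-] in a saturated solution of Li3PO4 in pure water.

Li3PO4(s) ⇌ 3 Li^+ + PO4^3-
Ksp = [Li^+]^3[PO4^3-]
For each mole of Li3PO4 that dissolves: [Li^+] = 3s, [PO4^3-] = s.
So Ksp = (3s)^3 × s = 27s^4
s^4 = 6.0 × 10^-10 / 27, so s = 2.17 x 10^-3 M
[PO4^3-] = s = 2.2 × 10^-3 M

[PO4^3-] = 2.2 × 10^-3 M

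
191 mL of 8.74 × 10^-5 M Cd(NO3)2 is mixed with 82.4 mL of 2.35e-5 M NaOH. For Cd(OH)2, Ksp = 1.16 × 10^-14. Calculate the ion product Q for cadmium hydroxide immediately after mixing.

Q = 3.06 x 10^-15

Total volume = 191 + 82.4 = 273.4 mL.
[Cd^2+] = 8.74 x 10^-5 × (191/273.4) = 6.106 x 10^-5 M
[OH^-] = 2.35 x 10^-5 × (82.4/273.4) = 7.083 x 10^-6 M
Cd(OH)2(s) <=> Cd^2+ + 2 OH^-, so Q = [Cd^2+][OH^-]^2
Q = (6.106 × 10^-5)(7.083 × 10^-6)^2 = 3.06 x 10^-15
Q < Ksp, so no precipitate of Cd(OH)2 forms.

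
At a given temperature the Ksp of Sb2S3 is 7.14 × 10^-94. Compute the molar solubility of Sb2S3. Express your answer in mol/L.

Sb2S3(s) <=> 2 Sb^3+(aq) + 3 S^2-(aq)
Ksp = [Sb^3+]^2[S^2-]^3
Let s = molar solubility. Then [Sb^3+] = 2s and [S^2-] = 3s.
So Ksp = (2s)^2 × (3s)^3 = 108s^5
s^5 = 7.14 × 10^-94 / 108, so s = 9.21 × 10^-20 M

s = 9.21 × 10^-20 M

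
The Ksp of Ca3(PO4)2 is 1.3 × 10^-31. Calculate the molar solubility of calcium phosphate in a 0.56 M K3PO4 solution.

s = 2.5 × 10^-11 M

Ca3(PO4)2(s) ⇌ 3 Ca^2+ + 2 PO4^3-
Ksp = [Ca^2+]^3[PO4^3-]^2
Let s = moles of Ca3(PO4)2 that dissolve per litre. [Ca^2+] = 3s, [PO4^3-] = 0.56 + 2s ≈ 0.56 (Ksp is small, so little additional dissolves).
Ksp ≈ (3s)^3 × (0.56)^2
s = 2.5 × 10^-11 M
Check: 2s = 5.0 × 10^-11 ≪ 0.56, so the approximation is valid.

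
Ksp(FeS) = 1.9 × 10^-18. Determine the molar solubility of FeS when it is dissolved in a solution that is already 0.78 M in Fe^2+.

FeS(s) ⇌ Fe^2+(aq) + S^2-(aq)
Ksp = [Fe^2+][S^2-]
If s mol/L dissolves here, [Fe^2+] = 0.78 + s ≈ 0.78, [S^2-] = s (common-ion effect: Fe^2+ is already 0.78 M).
Ksp ≈ 0.78 × s
s = 2.4 x 10^-18 M
Check: s = 2.4 x 10^-18 ≪ 0.78, so the approximation is valid.

s = 2.4 × 10^-18 M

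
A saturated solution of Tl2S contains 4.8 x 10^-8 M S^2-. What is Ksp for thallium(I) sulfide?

Tl2S(s) <=> 2 Tl^+ + S^2-
Stoichiometry gives [Tl^+] = (2/1)[S^2-] = 9.60 x 10^-8 M.
Ksp = [Tl^+]^2[S^2-]
Ksp = (9.60 x 10^-8)^2 × 4.8 × 10^-8 = 4.4 x 10^-22

Ksp = 4.4 × 10^-22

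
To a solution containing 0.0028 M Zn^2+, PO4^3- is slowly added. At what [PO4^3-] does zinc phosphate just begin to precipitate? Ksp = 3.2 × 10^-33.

[PO4^3-] ≈ 3.8e-13 M

Zn3(PO4)2(s) <=> 3 Zn^2+ + 2 PO4^3-
Ksp = [Zn^2+]^3[PO4^3-]^2
Precipitation begins when Q = Ksp. With [Zn^2+] = 0.0028 M:
3.2 × 10^-33 = (0.0028)^3 × [PO4^3-]^2
[PO4^3-] = (3.2 × 10^-33 / 2.20 × 10^-8)^(1/2) = 3.8 × 10^-13 M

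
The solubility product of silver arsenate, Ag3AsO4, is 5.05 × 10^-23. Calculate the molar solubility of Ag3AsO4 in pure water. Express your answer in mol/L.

Ag3AsO4(s) ⇌ 3 Ag^+ + AsO4^3-
Ksp = [Ag^+]^3[AsO4^3-]
Let s = molar solubility. Then [Ag^+] = 3s and [AsO4^3-] = s.
So Ksp = (3s)^3 × s = 27s^4
s = (5.05 × 10^-23 / 27)^(1/4) = 1.17 × 10^-6 M

1.17e-6 M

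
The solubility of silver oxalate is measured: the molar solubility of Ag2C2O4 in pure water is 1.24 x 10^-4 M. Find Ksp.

7.63 × 10^-12

Ag2C2O4(s) ⇌ 2 Ag^+ + C2O4^2-
With molar solubility s: [Ag^+] = 2s, [C2O4^2-] = s.
Ksp = [Ag^+]^2[C2O4^2-]
Substituting: Ksp = (2s)^2s = 4s^3
With s = 1.24 × 10^-4: Ksp = 7.63 × 10^-12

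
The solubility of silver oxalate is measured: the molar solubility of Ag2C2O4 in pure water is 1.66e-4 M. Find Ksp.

Ag2C2O4(s) ⇌ 2 Ag^+ + C2O4^2-
Let s = molar solubility. Then [Ag^+] = 2s and [C2O4^2-] = s.
Ksp = [Ag^+]^2[C2O4^2-]
Substituting: Ksp = (2s)^2s = 4s^3
With s = 1.66 × 10^-4: Ksp = 1.83 × 10^-11

Ksp ≈ 1.83e-11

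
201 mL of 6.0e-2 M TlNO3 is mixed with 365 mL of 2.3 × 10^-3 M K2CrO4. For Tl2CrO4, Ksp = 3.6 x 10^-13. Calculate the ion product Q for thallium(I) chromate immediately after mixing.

Q = 6.7 × 10^-7

Total volume = 201 + 365 = 566 mL.
[Tl^+] = 6.0 x 10^-2 × (201/566) = 2.13 × 10^-2 M
[CrO4^2-] = 2.3 × 10^-3 × (365/566) = 1.48 × 10^-3 M
Tl2CrO4(s) <=> 2 Tl^+(aq) + CrO4^2-(aq), so Q = [Tl^+]^2[CrO4^2-]
Q = (2.13 x 10^-2)^2(1.48 × 10^-3) = 6.7 × 10^-7
Q > Ksp, so Tl2CrO4 will precipitate.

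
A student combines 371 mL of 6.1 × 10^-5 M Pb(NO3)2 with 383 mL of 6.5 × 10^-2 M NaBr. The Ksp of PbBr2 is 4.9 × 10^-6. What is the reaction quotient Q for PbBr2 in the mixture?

Total volume = 371 + 383 = 754 mL.
[Pb^2+] = 6.1 × 10^-5 × (371/754) = 3.00 × 10^-5 M
[Br^-] = 6.5 × 10^-2 × (383/754) = 3.30 × 10^-2 M
PbBr2(s) <=> Pb^2+(aq) + 2 Br^-(aq), so Q = [Pb^2+][Br^-]^2
Q = (3.00 × 10^-5)(3.30 x 10^-2)^2 = 3.3 x 10^-8
Q < Ksp, so no precipitate of PbBr2 forms.

Q = 3.3e-8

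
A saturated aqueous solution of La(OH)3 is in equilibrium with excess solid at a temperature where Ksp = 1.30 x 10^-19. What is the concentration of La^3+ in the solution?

La(OH)3(s) <=> La^3+(aq) + 3 OH^-(aq)
Ksp = [La^3+][OH^-]^3
Let s = molar solubility. Then [La^3+] = s and [OH^-] = 3s.
Ksp = s(3s)^3 = 27s^4
s^4 = 1.30 x 10^-19 / 27, so s = 8.330 × 10^-6 M
[La^3+] = s = 8.33 × 10^-6 M

[La^3+] = 8.33 × 10^-6 M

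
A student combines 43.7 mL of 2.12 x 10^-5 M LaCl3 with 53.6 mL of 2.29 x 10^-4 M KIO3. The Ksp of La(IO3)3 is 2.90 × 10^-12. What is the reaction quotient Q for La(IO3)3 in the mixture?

Q = 1.91e-17

Total volume = 43.7 + 53.6 = 97.3 mL.
[La^3+] = 2.12 × 10^-5 × (43.7/97.3) = 9.521 × 10^-6 M
[IO3^-] = 2.29 × 10^-4 × (53.6/97.3) = 1.262 × 10^-4 M
La(IO3)3(s) ⇌ La^3+ + 3 IO3^-, so Q = [La^3+][IO3^-]^3
Q = (9.521 x 10^-6)(1.262 × 10^-4)^3 = 1.91 × 10^-17
Q < Ksp, so no precipitate of La(IO3)3 forms.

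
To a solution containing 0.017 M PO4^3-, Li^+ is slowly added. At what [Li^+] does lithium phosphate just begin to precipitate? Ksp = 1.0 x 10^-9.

[Li^+] = 3.9 × 10^-3 M

Li3PO4(s) ⇌ 3 Li^+(aq) + PO4^3-(aq)
Ksp = [Li^+]^3[PO4^3-]
Precipitation begins when Q = Ksp. With [PO4^3-] = 0.017 M:
1.0 x 10^-9 = (0.017) × [Li^+]^3
[Li^+] = (1.0 x 10^-9 / 1.7 x 10^-2)^(1/3) = 3.9 × 10^-3 M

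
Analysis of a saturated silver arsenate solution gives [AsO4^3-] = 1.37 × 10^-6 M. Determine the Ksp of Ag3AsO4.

9.51e-23

Ag3AsO4(s) ⇌ 3 Ag^+ + AsO4^3-
Stoichiometry gives [Ag^+] = (3/1)[AsO4^3-] = 4.110 x 10^-6 M.
Ksp = [Ag^+]^3[AsO4^3-]
Ksp = (4.110 × 10^-6)^3 × 1.37 x 10^-6 = 9.51 × 10^-23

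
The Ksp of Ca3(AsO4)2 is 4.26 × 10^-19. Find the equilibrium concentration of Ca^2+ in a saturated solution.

[Ca^2+] = 2.49 × 10^-4 M

Ca3(AsO4)2(s) <=> 3 Ca^2+(aq) + 2 AsO4^3-(aq)
Ksp = [Ca^2+]^3[AsO4^3-]^2
If s mol/L of Ca3(AsO4)2 dissolves, [Ca^2+] = 3s and [AsO4^3-] = 2s.
So Ksp = (3s)^3 × (2s)^2 = 108s^5
Solving, s = (4.26 × 10^-19/108)^(1/5) = 8.302 × 10^-5 M
[Ca^2+] = 3s = 2.49 × 10^-4 M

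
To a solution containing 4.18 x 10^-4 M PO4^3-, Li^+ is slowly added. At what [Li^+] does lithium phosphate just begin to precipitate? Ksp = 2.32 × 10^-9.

Li3PO4(s) <=> 3 Li^+ + PO4^3-
Ksp = [Li^+]^3[PO4^3-]
Precipitation begins when Q = Ksp. With [PO4^3-] = 4.18 x 10^-4 M:
2.32 × 10^-9 = (4.18 x 10^-4) × [Li^+]^3
[Li^+] = (2.32 × 10^-9 / 4.18 × 10^-4)^(1/3) = 1.77 x 10^-2 M

[Li^+] ≈ 1.77e-2 M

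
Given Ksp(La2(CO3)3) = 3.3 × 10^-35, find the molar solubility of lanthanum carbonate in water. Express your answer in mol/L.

La2(CO3)3(s) <=> 2 La^3+(aq) + 3 CO3^2-(aq)
Ksp = [La^3+]^2[CO3^2-]^3
If s mol/L of La2(CO3)3 dissolves, [La^3+] = 2s and [CO3^2-] = 3s.
Substituting: Ksp = (2s)^2(3s)^3 = 108s^5
s = (3.3 × 10^-35 / 108)^(1/5) = 5.0 x 10^-8 M

s ≈ 5.0 × 10^-8 M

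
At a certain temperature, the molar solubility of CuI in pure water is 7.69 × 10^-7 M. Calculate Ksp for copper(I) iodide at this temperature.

CuI(s) <=> Cu^+ + I^-
Let s = molar solubility. Then [Cu^+] = s and [I^-] = s.
Ksp = [Cu^+][I^-]
Ksp = s^2
With s = 7.69 x 10^-7: Ksp = 5.91 × 10^-13

Ksp ≈ 5.91 x 10^-13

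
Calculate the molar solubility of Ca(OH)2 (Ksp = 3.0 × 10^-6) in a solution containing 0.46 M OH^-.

Ca(OH)2(s) ⇌ Ca^2+ + 2 OH^-
Ksp = [Ca^2+][OH^-]^2
If s mol/L dissolves here, [Ca^2+] = s, [OH^-] = 0.46 + 2s ≈ 0.46 (since the OH^- already present dominates).
Ksp ≈ s × (0.46)^2
s = 1.4 × 10^-5 M
Check: 2s = 2.8 x 10^-5 ≪ 0.46, so the approximation is valid.

s = 1.4e-5 M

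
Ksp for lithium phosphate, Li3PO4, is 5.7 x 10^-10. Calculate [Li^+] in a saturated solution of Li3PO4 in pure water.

Li3PO4(s) ⇌ 3 Li^+(aq) + PO4^3-(aq)
Ksp = [Li^+]^3[PO4^3-]
For each mole of Li3PO4 that dissolves: [Li^+] = 3s, [PO4^3-] = s.
So Ksp = (3s)^3 × s = 27s^4
s^4 = 5.7 x 10^-10 / 27, so s = 2.14 × 10^-3 M
[Li^+] = 3s = 6.4 x 10^-3 M

[Li^+] = 6.4e-3 M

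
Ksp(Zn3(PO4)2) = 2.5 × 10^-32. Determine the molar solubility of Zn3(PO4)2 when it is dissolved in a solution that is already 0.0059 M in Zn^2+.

s = 1.7 x 10^-13 M

Zn3(PO4)2(s) ⇌ 3 Zn^2+(aq) + 2 PO4^3-(aq)
Ksp = [Zn^2+]^3[PO4^3-]^2
If s mol/L dissolves here, [Zn^2+] = 0.0059 + 3s ≈ 0.0059, [PO4^3-] = 2s (Ksp is small, so little additional dissolves).
Ksp ≈ (0.0059)^3 × (2s)^2
s = 1.7 x 10^-13 M
Check: 3s = 5.2 × 10^-13 ≪ 0.0059, so the approximation is valid.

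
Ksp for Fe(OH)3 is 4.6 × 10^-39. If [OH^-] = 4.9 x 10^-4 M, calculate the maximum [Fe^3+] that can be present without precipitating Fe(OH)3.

[Fe^3+] = 3.9e-29 M

Fe(OH)3(s) <=> Fe^3+(aq) + 3 OH^-(aq)
Ksp = [Fe^3+][OH^-]^3
Precipitation begins when Q = Ksp. With [OH^-] = 4.9 x 10^-4 M:
4.6 × 10^-39 = (4.9 x 10^-4)^3 × [Fe^3+]
[Fe^3+] = (4.6 × 10^-39 / 1.18 × 10^-10) = 3.9 × 10^-29 M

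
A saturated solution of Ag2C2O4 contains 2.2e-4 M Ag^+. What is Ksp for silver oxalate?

Ag2C2O4(s) ⇌ 2 Ag^+ + C2O4^2-
Stoichiometry gives [C2O4^2-] = (1/2)[Ag^+] = 1.10 x 10^-4 M.
Ksp = [Ag^+]^2[C2O4^2-]
Ksp = (2.2 x 10^-4)^2 × 1.10 x 10^-4 = 5.3 x 10^-12

Ksp ≈ 5.3e-12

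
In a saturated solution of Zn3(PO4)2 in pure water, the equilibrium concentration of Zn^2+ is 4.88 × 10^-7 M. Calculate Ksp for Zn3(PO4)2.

1.23 × 10^-32

Zn3(PO4)2(s) <=> 3 Zn^2+ + 2 PO4^3-
Stoichiometry gives [PO4^3-] = (2/3)[Zn^2+] = 3.253 × 10^-7 M.
Ksp = [Zn^2+]^3[PO4^3-]^2
Ksp = (4.88 × 10^-7)^3 × (3.253 × 10^-7)^2 = 1.23 x 10^-32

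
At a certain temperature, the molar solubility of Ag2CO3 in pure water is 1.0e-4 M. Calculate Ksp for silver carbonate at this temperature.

Ag2CO3(s) <=> 2 Ag^+ + CO3^2-
If s mol/L of Ag2CO3 dissolves, [Ag^+] = 2s and [CO3^2-] = s.
Ksp = [Ag^+]^2[CO3^2-]
Ksp = (2s)^2s = 4s^3
With s = 1.0 × 10^-4: Ksp = 4.0 x 10^-12

4.0e-12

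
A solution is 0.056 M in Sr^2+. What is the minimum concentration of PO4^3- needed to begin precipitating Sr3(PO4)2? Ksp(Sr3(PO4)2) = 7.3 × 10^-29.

Sr3(PO4)2(s) <=> 3 Sr^2+(aq) + 2 PO4^3-(aq)
Ksp = [Sr^2+]^3[PO4^3-]^2
Precipitation begins when Q = Ksp. With [Sr^2+] = 0.056 M:
7.3 × 10^-29 = (0.056)^3 × [PO4^3-]^2
[PO4^3-] = (7.3 × 10^-29 / 1.76 × 10^-4)^(1/2) = 6.4 × 10^-13 M

[PO4^3-] = 6.4 x 10^-13 M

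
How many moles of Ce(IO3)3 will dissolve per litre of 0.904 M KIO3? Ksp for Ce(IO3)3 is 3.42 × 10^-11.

Ce(IO3)3(s) ⇌ Ce^3+ + 3 IO3^-
Ksp = [Ce^3+][IO3^-]^3
Let s = moles of Ce(IO3)3 that dissolve per litre. [Ce^3+] = s, [IO3^-] = 0.904 + 3s ≈ 0.904 (since IO3^- from KIO3 dominates).
Ksp ≈ s × (0.904)^3
s = 4.63 × 10^-11 M
Check: 3s = 1.4 × 10^-10 ≪ 0.904, so the approximation is valid.

4.63 x 10^-11 M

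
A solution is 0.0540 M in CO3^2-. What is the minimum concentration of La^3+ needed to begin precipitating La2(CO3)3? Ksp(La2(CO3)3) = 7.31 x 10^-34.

[La^3+] = 2.15e-15 M

La2(CO3)3(s) ⇌ 2 La^3+(aq) + 3 CO3^2-(aq)
Ksp = [La^3+]^2[CO3^2-]^3
Precipitation begins when Q = Ksp. With [CO3^2-] = 0.0540 M:
7.31 x 10^-34 = (0.0540)^3 × [La^3+]^2
[La^3+] = (7.31 x 10^-34 / 1.575 x 10^-4)^(1/2) = 2.15 × 10^-15 M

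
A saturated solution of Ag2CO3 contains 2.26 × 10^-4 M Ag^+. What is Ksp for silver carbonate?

Ag2CO3(s) ⇌ 2 Ag^+ + CO3^2-
Stoichiometry gives [CO3^2-] = (1/2)[Ag^+] = 1.130 x 10^-4 M.
Ksp = [Ag^+]^2[CO3^2-]
Ksp = (2.26 × 10^-4)^2 × 1.130 x 10^-4 = 5.77 x 10^-12

5.77e-12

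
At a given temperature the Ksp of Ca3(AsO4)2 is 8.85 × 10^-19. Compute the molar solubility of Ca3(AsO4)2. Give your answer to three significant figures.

Ca3(AsO4)2(s) ⇌ 3 Ca^2+ + 2 AsO4^3-
Ksp = [Ca^2+]^3[AsO4^3-]^2
Let s = molar solubility. Then [Ca^2+] = 3s and [AsO4^3-] = 2s.
So Ksp = (3s)^3 × (2s)^2 = 108s^5
s^5 = 8.85 × 10^-19 / 108, so s = 9.61 x 10^-5 M

s ≈ 9.61e-5 M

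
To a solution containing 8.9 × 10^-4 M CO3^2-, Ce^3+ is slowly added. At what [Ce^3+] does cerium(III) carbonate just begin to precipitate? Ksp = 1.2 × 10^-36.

Ce2(CO3)3(s) ⇌ 2 Ce^3+(aq) + 3 CO3^2-(aq)
Ksp = [Ce^3+]^2[CO3^2-]^3
Precipitation begins when Q = Ksp. With [CO3^2-] = 8.9 × 10^-4 M:
1.2 × 10^-36 = (8.9 × 10^-4)^3 × [Ce^3+]^2
[Ce^3+] = (1.2 × 10^-36 / 7.05 × 10^-10)^(1/2) = 4.1 × 10^-14 M

[Ce^3+] ≈ 4.1e-14 M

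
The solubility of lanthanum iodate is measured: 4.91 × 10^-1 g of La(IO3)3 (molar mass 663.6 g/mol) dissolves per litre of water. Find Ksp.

8.09 x 10^-12

Molar solubility s = (4.91 × 10^-1 g/L) / (663.6 g/mol) = 7.399 × 10^-4 M.
La(IO3)3(s) ⇌ La^3+(aq) + 3 IO3^-(aq)
If s mol/L of La(IO3)3 dissolves, [La^3+] = s and [IO3^-] = 3s.
Ksp = [La^3+][IO3^-]^3
Substituting: Ksp = s(3s)^3 = 27s^4
Ksp = 27 × (7.399 × 10^-4)^4 = 8.09 × 10^-12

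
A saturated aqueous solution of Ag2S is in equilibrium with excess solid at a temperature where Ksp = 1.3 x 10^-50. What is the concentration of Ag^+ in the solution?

[Ag^+] = 3.0 x 10^-17 M

Ag2S(s) <=> 2 Ag^+ + S^2-
Ksp = [Ag^+]^2[S^2-]
If s mol/L of Ag2S dissolves, [Ag^+] = 2s and [S^2-] = s.
So Ksp = (2s)^2 × s = 4s^3
s = (1.3 x 10^-50 / 4)^(1/3) = 1.48 × 10^-17 M
[Ag^+] = 2s = 3.0 × 10^-17 M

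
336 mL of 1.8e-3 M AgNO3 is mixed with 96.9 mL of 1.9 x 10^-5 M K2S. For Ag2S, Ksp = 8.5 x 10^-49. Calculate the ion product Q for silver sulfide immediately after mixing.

8.3 × 10^-12

Total volume = 336 + 96.9 = 432.9 mL.
[Ag^+] = 1.8 × 10^-3 × (336/432.9) = 1.40 × 10^-3 M
[S^2-] = 1.9 × 10^-5 × (96.9/432.9) = 4.25 × 10^-6 M
Ag2S(s) <=> 2 Ag^+(aq) + S^2-(aq), so Q = [Ag^+]^2[S^2-]
Q = (1.40 × 10^-3)^2(4.25 × 10^-6) = 8.3 × 10^-12
Q > Ksp, so Ag2S will precipitate.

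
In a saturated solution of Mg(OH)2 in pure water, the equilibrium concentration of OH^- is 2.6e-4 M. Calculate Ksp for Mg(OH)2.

Mg(OH)2(s) <=> Mg^2+(aq) + 2 OH^-(aq)
Stoichiometry gives [Mg^2+] = (1/2)[OH^-] = 1.30 × 10^-4 M.
Ksp = [Mg^2+][OH^-]^2
Ksp = 1.30 × 10^-4 × (2.6 × 10^-4)^2 = 8.8 × 10^-12

Ksp ≈ 8.8 × 10^-12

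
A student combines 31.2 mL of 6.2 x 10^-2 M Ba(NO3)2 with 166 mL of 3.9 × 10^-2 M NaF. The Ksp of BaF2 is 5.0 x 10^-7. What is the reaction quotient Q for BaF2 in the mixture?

Total volume = 31.2 + 166 = 197.2 mL.
[Ba^2+] = 6.2 × 10^-2 × (31.2/197.2) = 9.81 × 10^-3 M
[F^-] = 3.9 × 10^-2 × (166/197.2) = 3.28 x 10^-2 M
BaF2(s) <=> Ba^2+ + 2 F^-, so Q = [Ba^2+][F^-]^2
Q = (9.81 × 10^-3)(3.28 × 10^-2)^2 = 1.1 × 10^-5
Q > Ksp, so BaF2 will precipitate.

Q ≈ 1.1e-5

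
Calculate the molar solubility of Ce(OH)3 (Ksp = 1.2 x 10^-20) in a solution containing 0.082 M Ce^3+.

Ce(OH)3(s) ⇌ Ce^3+(aq) + 3 OH^-(aq)
Ksp = [Ce^3+][OH^-]^3
Let s be the molar solubility in this solution. [Ce^3+] = 0.082 + s ≈ 0.082, [OH^-] = 3s (since the Ce^3+ already present dominates).
Ksp ≈ 0.082 × (3s)^3
s = 1.8 × 10^-7 M
Check: s = 1.8 x 10^-7 ≪ 0.082, so the approximation is valid.

s ≈ 1.8 × 10^-7 M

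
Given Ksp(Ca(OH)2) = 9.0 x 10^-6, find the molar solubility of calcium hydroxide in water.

Ca(OH)2(s) ⇌ Ca^2+ + 2 OH^-
Ksp = [Ca^2+][OH^-]^2
With molar solubility s: [Ca^2+] = s, [OH^-] = 2s.
So Ksp = s × (2s)^2 = 4s^3
s^3 = 9.0 x 10^-6 / 4, so s = 1.3 x 10^-2 M

1.3e-2 M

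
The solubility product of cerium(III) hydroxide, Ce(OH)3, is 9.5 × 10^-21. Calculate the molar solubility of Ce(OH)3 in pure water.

Ce(OH)3(s) ⇌ Ce^3+ + 3 OH^-
Ksp = [Ce^3+][OH^-]^3
Let s = molar solubility. Then [Ce^3+] = s and [OH^-] = 3s.
So Ksp = s × (3s)^3 = 27s^4
Solving, s = (9.5 × 10^-21/27)^(1/4) = 4.3 × 10^-6 M

s ≈ 4.3e-6 M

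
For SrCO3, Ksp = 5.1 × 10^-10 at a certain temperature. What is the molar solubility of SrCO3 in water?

SrCO3(s) ⇌ Sr^2+(aq) + CO3^2-(aq)
Ksp = [Sr^2+][CO3^2-]
For each mole of SrCO3 that dissolves: [Sr^2+] = s, [CO3^2-] = s.
Ksp = s^2
s = √(5.1 × 10^-10) = 2.3 × 10^-5 M

s ≈ 2.3 × 10^-5 M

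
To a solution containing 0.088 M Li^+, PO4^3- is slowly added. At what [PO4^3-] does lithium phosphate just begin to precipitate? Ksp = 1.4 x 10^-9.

[PO4^3-] = 2.1 × 10^-6 M

Li3PO4(s) ⇌ 3 Li^+ + PO4^3-
Ksp = [Li^+]^3[PO4^3-]
Precipitation begins when Q = Ksp. With [Li^+] = 0.088 M:
1.4 x 10^-9 = (0.088)^3 × [PO4^3-]
[PO4^3-] = (1.4 x 10^-9 / 6.81 × 10^-4) = 2.1 × 10^-6 M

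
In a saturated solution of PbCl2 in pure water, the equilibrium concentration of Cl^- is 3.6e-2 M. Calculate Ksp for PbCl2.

PbCl2(s) ⇌ Pb^2+ + 2 Cl^-
Stoichiometry gives [Pb^2+] = (1/2)[Cl^-] = 1.80 × 10^-2 M.
Ksp = [Pb^2+][Cl^-]^2
Ksp = 1.80 x 10^-2 × (3.6 × 10^-2)^2 = 2.3 × 10^-5

2.3 × 10^-5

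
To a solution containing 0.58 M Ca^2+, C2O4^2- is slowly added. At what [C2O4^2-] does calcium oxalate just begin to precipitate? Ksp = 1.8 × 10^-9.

3.1 × 10^-9 M

CaC2O4(s) ⇌ Ca^2+ + C2O4^2-
Ksp = [Ca^2+][C2O4^2-]
Precipitation begins when Q = Ksp. With [Ca^2+] = 0.58 M:
1.8 × 10^-9 = (0.58) × [C2O4^2-]
[C2O4^2-] = (1.8 × 10^-9 / 5.8 × 10^-1) = 3.1 × 10^-9 M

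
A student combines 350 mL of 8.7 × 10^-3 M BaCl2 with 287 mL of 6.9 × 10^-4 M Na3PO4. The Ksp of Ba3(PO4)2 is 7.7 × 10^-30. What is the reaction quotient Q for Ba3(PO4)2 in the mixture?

Total volume = 350 + 287 = 637 mL.
[Ba^2+] = 8.7 x 10^-3 × (350/637) = 4.78 × 10^-3 M
[PO4^3-] = 6.9 x 10^-4 × (287/637) = 3.11 × 10^-4 M
Ba3(PO4)2(s) <=> 3 Ba^2+(aq) + 2 PO4^3-(aq), so Q = [Ba^2+]^3[PO4^3-]^2
Q = (4.78 x 10^-3)^3(3.11 x 10^-4)^2 = 1.1 × 10^-14
Q > Ksp, so Ba3(PO4)2 will precipitate.

1.1e-14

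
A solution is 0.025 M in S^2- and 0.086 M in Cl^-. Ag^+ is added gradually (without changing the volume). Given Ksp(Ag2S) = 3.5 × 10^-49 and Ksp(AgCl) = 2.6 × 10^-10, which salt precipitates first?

Each salt begins to precipitate when Q = Ksp, i.e. when [Ag^+] reaches its threshold.
For Ag2S: 3.5 × 10^-49 = 0.025 × [Ag^+]^2  ⇒  [Ag^+] = 3.7 × 10^-24 M.
For AgCl: 2.6 × 10^-10 = 0.086 × [Ag^+]  ⇒  [Ag^+] = 3.0 x 10^-9 M.
The salt with the lower threshold [Ag^+] precipitates first: Ag2S.

Ag2S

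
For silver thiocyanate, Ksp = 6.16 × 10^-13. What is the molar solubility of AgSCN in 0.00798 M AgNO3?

AgSCN(s) <=> Ag^+(aq) + SCN^-(aq)
Ksp = [Ag^+][SCN^-]
Let s = moles of AgSCN that dissolve per litre. [Ag^+] = 0.00798 + s ≈ 0.00798, [SCN^-] = s (common-ion effect: Ag^+ is already 0.00798 M).
Ksp ≈ 0.00798 × s
s = 7.72 × 10^-11 M
Check: s = 7.7 × 10^-11 ≪ 0.00798, so the approximation is valid.

7.72e-11 M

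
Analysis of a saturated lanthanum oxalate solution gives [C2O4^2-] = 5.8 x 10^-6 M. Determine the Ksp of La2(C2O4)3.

Ksp ≈ 2.9e-27

La2(C2O4)3(s) ⇌ 2 La^3+(aq) + 3 C2O4^2-(aq)
Stoichiometry gives [La^3+] = (2/3)[C2O4^2-] = 3.87 x 10^-6 M.
Ksp = [La^3+]^2[C2O4^2-]^3
Ksp = (3.87 × 10^-6)^2 × (5.8 × 10^-6)^3 = 2.9 x 10^-27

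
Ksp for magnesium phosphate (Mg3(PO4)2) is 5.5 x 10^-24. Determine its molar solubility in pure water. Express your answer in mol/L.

Mg3(PO4)2(s) <=> 3 Mg^2+(aq) + 2 PO4^3-(aq)
Ksp = [Mg^2+]^3[PO4^3-]^2
For each mole of Mg3(PO4)2 that dissolves: [Mg^2+] = 3s, [PO4^3-] = 2s.
Substituting: Ksp = (3s)^3(2s)^2 = 108s^5
s^5 = 5.5 x 10^-24 / 108, so s = 8.7 × 10^-6 M

8.7 × 10^-6 M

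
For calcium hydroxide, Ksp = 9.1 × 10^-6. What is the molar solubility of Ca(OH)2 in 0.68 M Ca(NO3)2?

Ca(OH)2(s) <=> Ca^2+ + 2 OH^-
Ksp = [Ca^2+][OH^-]^2
Let s = moles of Ca(OH)2 that dissolve per litre. [Ca^2+] = 0.68 + s ≈ 0.68, [OH^-] = 2s (common-ion effect: Ca^2+ is already 0.68 M).
Ksp ≈ 0.68 × (2s)^2
s = 1.8 x 10^-3 M
Check: s = 1.8 x 10^-3 ≪ 0.68, so the approximation is valid.

s ≈ 1.8e-3 M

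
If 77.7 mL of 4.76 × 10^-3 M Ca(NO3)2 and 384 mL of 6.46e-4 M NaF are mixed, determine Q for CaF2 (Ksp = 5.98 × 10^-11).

2.31 × 10^-10

Total volume = 77.7 + 384 = 461.7 mL.
[Ca^2+] = 4.76 × 10^-3 × (77.7/461.7) = 8.011 × 10^-4 M
[F^-] = 6.46 x 10^-4 × (384/461.7) = 5.373 × 10^-4 M
CaF2(s) ⇌ Ca^2+ + 2 F^-, so Q = [Ca^2+][F^-]^2
Q = (8.011 x 10^-4)(5.373 × 10^-4)^2 = 2.31 × 10^-10
Q > Ksp, so CaF2 will precipitate.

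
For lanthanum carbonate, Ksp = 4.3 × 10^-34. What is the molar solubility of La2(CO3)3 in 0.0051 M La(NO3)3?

s ≈ 8.5e-11 M

La2(CO3)3(s) ⇌ 2 La^3+(aq) + 3 CO3^2-(aq)
Ksp = [La^3+]^2[CO3^2-]^3
Let s be the molar solubility in this solution. [La^3+] = 0.0051 + 2s ≈ 0.0051, [CO3^2-] = 3s (Ksp is small, so little additional dissolves).
Ksp ≈ (0.0051)^2 × (3s)^3
s = 8.5 × 10^-11 M
Check: 2s = 1.7 × 10^-10 ≪ 0.0051, so the approximation is valid.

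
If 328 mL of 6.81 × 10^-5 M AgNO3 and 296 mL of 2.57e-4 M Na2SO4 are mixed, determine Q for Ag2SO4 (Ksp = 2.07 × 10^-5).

Q = 1.56 x 10^-13

Total volume = 328 + 296 = 624 mL.
[Ag^+] = 6.81 × 10^-5 × (328/624) = 3.580 x 10^-5 M
[SO4^2-] = 2.57 × 10^-4 × (296/624) = 1.219 × 10^-4 M
Ag2SO4(s) ⇌ 2 Ag^+(aq) + SO4^2-(aq), so Q = [Ag^+]^2[SO4^2-]
Q = (3.580 × 10^-5)^2(1.219 × 10^-4) = 1.56 × 10^-13
Q < Ksp, so no precipitate of Ag2SO4 forms.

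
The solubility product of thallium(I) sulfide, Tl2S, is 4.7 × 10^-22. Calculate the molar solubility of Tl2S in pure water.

4.9e-8 M

Tl2S(s) ⇌ 2 Tl^+(aq) + S^2-(aq)
Ksp = [Tl^+]^2[S^2-]
For each mole of Tl2S that dissolves: [Tl^+] = 2s, [S^2-] = s.
Substituting: Ksp = (2s)^2s = 4s^3
s = (4.7 × 10^-22 / 4)^(1/3) = 4.9 × 10^-8 M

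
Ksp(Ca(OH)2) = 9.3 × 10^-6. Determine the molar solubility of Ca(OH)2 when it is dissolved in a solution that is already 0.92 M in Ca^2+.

s ≈ 1.6 × 10^-3 M

Ca(OH)2(s) ⇌ Ca^2+(aq) + 2 OH^-(aq)
Ksp = [Ca^2+][OH^-]^2
If s mol/L dissolves here, [Ca^2+] = 0.92 + s ≈ 0.92, [OH^-] = 2s (common-ion effect: Ca^2+ is already 0.92 M).
Ksp ≈ 0.92 × (2s)^2
s = 1.6 × 10^-3 M
Check: s = 1.6 x 10^-3 ≪ 0.92, so the approximation is valid.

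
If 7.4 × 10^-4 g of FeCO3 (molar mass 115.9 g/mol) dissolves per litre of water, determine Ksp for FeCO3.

Ksp = 4.1 × 10^-11

Molar solubility s = (7.4 x 10^-4 g/L) / (115.9 g/mol) = 6.38 x 10^-6 M.
FeCO3(s) ⇌ Fe^2+ + CO3^2-
With molar solubility s: [Fe^2+] = s, [CO3^2-] = s.
Ksp = [Fe^2+][CO3^2-]
Ksp = s × s = s^2
Ksp = (6.38 × 10^-6)^2 = 4.1 × 10^-11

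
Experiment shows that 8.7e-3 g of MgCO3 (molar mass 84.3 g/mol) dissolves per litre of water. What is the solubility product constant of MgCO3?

Ksp ≈ 1.1e-8

Molar solubility s = (8.7 x 10^-3 g/L) / (84.3 g/mol) = 1.03 × 10^-4 M.
MgCO3(s) ⇌ Mg^2+(aq) + CO3^2-(aq)
With molar solubility s: [Mg^2+] = s, [CO3^2-] = s.
Ksp = [Mg^2+][CO3^2-]
Ksp = s^2
With s = 1.03 × 10^-4: Ksp = 1.1 × 10^-8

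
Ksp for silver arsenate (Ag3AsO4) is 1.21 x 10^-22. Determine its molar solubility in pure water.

s ≈ 1.45 × 10^-6 M

Ag3AsO4(s) <=> 3 Ag^+(aq) + AsO4^3-(aq)
Ksp = [Ag^+]^3[AsO4^3-]
Let s = molar solubility. Then [Ag^+] = 3s and [AsO4^3-] = s.
Ksp = (3s)^3s = 27s^4
Solving, s = (1.21 x 10^-22/27)^(1/4) = 1.45 x 10^-6 M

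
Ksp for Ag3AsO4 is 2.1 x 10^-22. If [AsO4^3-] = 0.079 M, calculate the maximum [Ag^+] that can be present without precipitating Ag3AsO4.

[Ag^+] = 1.4 × 10^-7 M

Ag3AsO4(s) ⇌ 3 Ag^+ + AsO4^3-
Ksp = [Ag^+]^3[AsO4^3-]
Precipitation begins when Q = Ksp. With [AsO4^3-] = 0.079 M:
2.1 x 10^-22 = (0.079) × [Ag^+]^3
[Ag^+] = (2.1 x 10^-22 / 7.9 x 10^-2)^(1/3) = 1.4 x 10^-7 M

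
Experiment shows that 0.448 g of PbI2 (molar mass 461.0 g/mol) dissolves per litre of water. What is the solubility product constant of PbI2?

Molar solubility s = (4.48 × 10^-1 g/L) / (461.0 g/mol) = 9.718 × 10^-4 M.
PbI2(s) <=> Pb^2+ + 2 I^-
With molar solubility s: [Pb^2+] = s, [I^-] = 2s.
Ksp = [Pb^2+][I^-]^2
Substituting: Ksp = s(2s)^2 = 4s^3
Ksp = 4 × (9.718 × 10^-4)^3 = 3.67 × 10^-9

Ksp = 3.67e-9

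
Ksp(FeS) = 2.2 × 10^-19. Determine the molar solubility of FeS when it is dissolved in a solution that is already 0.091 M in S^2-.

FeS(s) ⇌ Fe^2+(aq) + S^2-(aq)
Ksp = [Fe^2+][S^2-]
Let s = moles of FeS that dissolve per litre. [Fe^2+] = s, [S^2-] = 0.091 + s ≈ 0.091 (Ksp is small, so little additional dissolves).
Ksp ≈ s × 0.091
s = 2.4 × 10^-18 M
Check: s = 2.4 × 10^-18 ≪ 0.091, so the approximation is valid.

s ≈ 2.4 x 10^-18 M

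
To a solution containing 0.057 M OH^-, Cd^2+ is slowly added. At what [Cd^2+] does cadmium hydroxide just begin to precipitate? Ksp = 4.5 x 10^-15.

1.4 x 10^-12 M

Cd(OH)2(s) ⇌ Cd^2+(aq) + 2 OH^-(aq)
Ksp = [Cd^2+][OH^-]^2
Precipitation begins when Q = Ksp. With [OH^-] = 0.057 M:
4.5 x 10^-15 = (0.057)^2 × [Cd^2+]
[Cd^2+] = (4.5 x 10^-15 / 3.25 × 10^-3) = 1.4 × 10^-12 M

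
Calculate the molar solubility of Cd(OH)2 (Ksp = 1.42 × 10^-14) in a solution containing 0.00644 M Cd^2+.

7.42 × 10^-7 M

Cd(OH)2(s) ⇌ Cd^2+ + 2 OH^-
Ksp = [Cd^2+][OH^-]^2
If s mol/L dissolves here, [Cd^2+] = 0.00644 + s ≈ 0.00644, [OH^-] = 2s (Ksp is small, so little additional dissolves).
Ksp ≈ 0.00644 × (2s)^2
s = 7.42 × 10^-7 M
Check: s = 7.4 × 10^-7 ≪ 0.00644, so the approximation is valid.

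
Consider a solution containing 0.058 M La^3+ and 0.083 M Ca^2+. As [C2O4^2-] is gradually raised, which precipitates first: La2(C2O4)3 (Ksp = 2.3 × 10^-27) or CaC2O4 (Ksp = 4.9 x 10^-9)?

La2(C2O4)3

Each salt begins to precipitate when Q = Ksp, i.e. when [C2O4^2-] reaches its threshold.
For La2(C2O4)3: 2.3 × 10^-27 = (0.058)^2 × [C2O4^2-]^3  ⇒  [C2O4^2-] = 8.8 × 10^-9 M.
For CaC2O4: 4.9 x 10^-9 = 0.083 × [C2O4^2-]  ⇒  [C2O4^2-] = 5.9 × 10^-8 M.
The salt with the lower threshold [C2O4^2-] precipitates first: La2(C2O4)3.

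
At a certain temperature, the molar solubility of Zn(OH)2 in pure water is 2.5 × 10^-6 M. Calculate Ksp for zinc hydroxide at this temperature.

Zn(OH)2(s) ⇌ Zn^2+ + 2 OH^-
If s mol/L of Zn(OH)2 dissolves, [Zn^2+] = s and [OH^-] = 2s.
Ksp = [Zn^2+][OH^-]^2
Ksp = s(2s)^2 = 4s^3
Ksp = 4 × (2.5 x 10^-6)^3 = 6.3 × 10^-17

Ksp = 6.3 × 10^-17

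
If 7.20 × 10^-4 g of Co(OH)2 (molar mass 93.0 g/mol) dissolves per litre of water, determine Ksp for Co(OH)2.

1.86 × 10^-15

Molar solubility s = (7.20 × 10^-4 g/L) / (93.0 g/mol) = 7.742 × 10^-6 M.
Co(OH)2(s) ⇌ Co^2+ + 2 OH^-
If s mol/L of Co(OH)2 dissolves, [Co^2+] = s and [OH^-] = 2s.
Ksp = [Co^2+][OH^-]^2
Ksp = s(2s)^2 = 4s^3
With s = 7.742 × 10^-6: Ksp = 1.86 × 10^-15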